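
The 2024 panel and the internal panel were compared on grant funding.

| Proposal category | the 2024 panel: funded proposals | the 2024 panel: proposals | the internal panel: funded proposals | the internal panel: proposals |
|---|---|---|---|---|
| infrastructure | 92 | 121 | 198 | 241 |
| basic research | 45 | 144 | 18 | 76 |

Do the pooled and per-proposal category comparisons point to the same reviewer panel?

Infrastructure: the 2024 panel 92/121 = 76.0%, the internal panel 198/241 = 82.2% → the internal panel
Basic research: the 2024 panel 45/144 = 31.2%, the internal panel 18/76 = 23.7% → the 2024 panel
Overall: the 2024 panel 137/265 = 51.7%, the internal panel 216/317 = 68.1% → the internal panel
Neither sweeps: the 2024 panel wins 1 of 2 groups, the internal panel wins 1. The internal panel wins overall but not every group — no Simpson reversal.

No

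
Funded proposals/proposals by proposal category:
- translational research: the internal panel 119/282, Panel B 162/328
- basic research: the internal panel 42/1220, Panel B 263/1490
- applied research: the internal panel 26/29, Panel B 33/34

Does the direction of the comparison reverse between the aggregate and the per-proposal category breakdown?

Translational research: the internal panel 119/282 = 42.2%, Panel B 162/328 = 49.4% → Panel B
Basic research: the internal panel 42/1220 = 3.4%, Panel B 263/1490 = 17.7% → Panel B
Applied research: the internal panel 26/29 = 89.7%, Panel B 33/34 = 97.1% → Panel B
Overall: the internal panel 187/1531 = 12.2%, Panel B 458/1852 = 24.7% → Panel B
Panel B wins overall and in every proposal group — no reversal.

No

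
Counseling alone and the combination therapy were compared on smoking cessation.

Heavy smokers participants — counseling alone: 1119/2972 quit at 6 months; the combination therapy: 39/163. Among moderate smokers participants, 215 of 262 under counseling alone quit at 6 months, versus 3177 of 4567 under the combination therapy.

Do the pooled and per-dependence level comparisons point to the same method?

Heavy smokers: counseling alone 1119/2972 = 37.7%, the combination therapy 39/163 = 23.9% → counseling alone
Moderate smokers: counseling alone 215/262 = 82.1%, the combination therapy 3177/4567 = 69.6% → counseling alone
Overall: counseling alone 1334/3234 = 41.2%, the combination therapy 3216/4730 = 68.0% → the combination therapy
Counseling alone wins each dependence group but the combination therapy wins overall — the comparison reverses. Counseling alone's participants skew toward heavy smokers, which has a lower base rate.

No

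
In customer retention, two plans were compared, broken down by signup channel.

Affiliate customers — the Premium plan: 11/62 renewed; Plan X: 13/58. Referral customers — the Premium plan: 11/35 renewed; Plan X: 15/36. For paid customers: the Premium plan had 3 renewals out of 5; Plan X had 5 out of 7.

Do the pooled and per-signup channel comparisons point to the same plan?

Affiliate: the Premium plan 11/62 = 17.7%, Plan X 13/58 = 22.4% → Plan X
Referral: the Premium plan 11/35 = 31.4%, Plan X 15/36 = 41.7% → Plan X
Paid: the Premium plan 3/5 = 60.0%, Plan X 5/7 = 71.4% → Plan X
Overall: the Premium plan 25/102 = 24.5%, Plan X 33/101 = 32.7% → Plan X
Plan X wins overall and in every signup group — no reversal.

Yes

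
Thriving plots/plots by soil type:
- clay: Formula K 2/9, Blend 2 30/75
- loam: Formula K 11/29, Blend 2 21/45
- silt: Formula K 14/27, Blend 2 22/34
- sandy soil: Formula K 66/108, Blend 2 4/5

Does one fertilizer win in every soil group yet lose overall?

Yes

Clay: Formula K 2/9 = 22.2%, Blend 2 30/75 = 40.0% → Blend 2
Loam: Formula K 11/29 = 37.9%, Blend 2 21/45 = 46.7% → Blend 2
Silt: Formula K 14/27 = 51.9%, Blend 2 22/34 = 64.7% → Blend 2
Sandy soil: Formula K 66/108 = 61.1%, Blend 2 4/5 = 80.0% → Blend 2
Overall: Formula K 93/173 = 53.8%, Blend 2 77/159 = 48.4% → Formula K
Blend 2 wins each soil group but Formula K wins overall — the comparison reverses. Blend 2's plots skew toward clay, which has a lower base rate.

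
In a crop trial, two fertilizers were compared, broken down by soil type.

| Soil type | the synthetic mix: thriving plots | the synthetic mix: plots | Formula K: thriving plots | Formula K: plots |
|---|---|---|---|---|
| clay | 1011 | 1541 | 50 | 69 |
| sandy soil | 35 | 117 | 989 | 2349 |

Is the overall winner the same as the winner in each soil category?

Clay: the synthetic mix 1011/1541 = 65.6%, Formula K 50/69 = 72.5% → Formula K
Sandy soil: the synthetic mix 35/117 = 29.9%, Formula K 989/2349 = 42.1% → Formula K
Overall: the synthetic mix 1046/1658 = 63.1%, Formula K 1039/2418 = 43.0% → the synthetic mix
Formula K wins each soil group but the synthetic mix wins overall — the comparison reverses. Formula K's plots skew toward sandy soil, which has a lower base rate.

No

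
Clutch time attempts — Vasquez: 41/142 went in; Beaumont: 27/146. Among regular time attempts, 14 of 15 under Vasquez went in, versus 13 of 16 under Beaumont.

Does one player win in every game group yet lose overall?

No

Clutch time: Vasquez 41/142 = 28.9%, Beaumont 27/146 = 18.5% → Vasquez
Regular time: Vasquez 14/15 = 93.3%, Beaumont 13/16 = 81.2% → Vasquez
Overall: Vasquez 55/157 = 35.0%, Beaumont 40/162 = 24.7% → Vasquez
Vasquez wins overall and in every game group — no reversal.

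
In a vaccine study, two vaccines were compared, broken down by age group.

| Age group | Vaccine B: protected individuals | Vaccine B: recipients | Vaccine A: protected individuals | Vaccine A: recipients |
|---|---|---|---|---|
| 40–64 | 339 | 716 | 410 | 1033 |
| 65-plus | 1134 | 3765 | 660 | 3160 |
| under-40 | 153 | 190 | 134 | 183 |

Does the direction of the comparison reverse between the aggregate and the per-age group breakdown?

No

40–64: Vaccine B 339/716 = 47.3%, Vaccine A 410/1033 = 39.7% → Vaccine B
65-plus: Vaccine B 1134/3765 = 30.1%, Vaccine A 660/3160 = 20.9% → Vaccine B
Under-40: Vaccine B 153/190 = 80.5%, Vaccine A 134/183 = 73.2% → Vaccine B
Overall: Vaccine B 1626/4671 = 34.8%, Vaccine A 1204/4376 = 27.5% → Vaccine B
Vaccine B wins overall and in every age group — no reversal.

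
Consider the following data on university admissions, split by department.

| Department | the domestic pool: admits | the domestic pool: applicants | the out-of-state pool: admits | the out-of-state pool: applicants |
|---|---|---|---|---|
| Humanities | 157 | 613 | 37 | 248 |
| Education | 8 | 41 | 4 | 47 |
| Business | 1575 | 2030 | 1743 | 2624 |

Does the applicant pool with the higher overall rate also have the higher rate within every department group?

Humanities: the domestic pool 157/613 = 25.6%, the out-of-state pool 37/248 = 14.9% → the domestic pool
Education: the domestic pool 8/41 = 19.5%, the out-of-state pool 4/47 = 8.5% → the domestic pool
Business: the domestic pool 1575/2030 = 77.6%, the out-of-state pool 1743/2624 = 66.4% → the domestic pool
Overall: the domestic pool 1740/2684 = 64.8%, the out-of-state pool 1784/2919 = 61.1% → the domestic pool
The domestic pool wins overall and in every department group — no reversal.

Yes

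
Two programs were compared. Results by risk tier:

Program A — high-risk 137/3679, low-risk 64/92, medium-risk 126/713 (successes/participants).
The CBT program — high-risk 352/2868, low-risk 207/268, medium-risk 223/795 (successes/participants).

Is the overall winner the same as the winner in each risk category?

High-risk: Program A 137/3679 = 3.7%, the CBT program 352/2868 = 12.3% → the CBT program
Low-risk: Program A 64/92 = 69.6%, the CBT program 207/268 = 77.2% → the CBT program
Medium-risk: Program A 126/713 = 17.7%, the CBT program 223/795 = 28.1% → the CBT program
Overall: Program A 327/4484 = 7.3%, the CBT program 782/3931 = 19.9% → the CBT program
The CBT program wins overall and in every risk group — no reversal.

Yes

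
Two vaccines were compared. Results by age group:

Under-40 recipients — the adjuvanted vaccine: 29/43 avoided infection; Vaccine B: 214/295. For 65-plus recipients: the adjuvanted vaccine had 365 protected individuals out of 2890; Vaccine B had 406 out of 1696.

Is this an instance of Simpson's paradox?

Under-40: the adjuvanted vaccine 29/43 = 67.4%, Vaccine B 214/295 = 72.5% → Vaccine B
65-plus: the adjuvanted vaccine 365/2890 = 12.6%, Vaccine B 406/1696 = 23.9% → Vaccine B
Overall: the adjuvanted vaccine 394/2933 = 13.4%, Vaccine B 620/1991 = 31.1% → Vaccine B
Vaccine B wins overall and in every age group — no reversal.

No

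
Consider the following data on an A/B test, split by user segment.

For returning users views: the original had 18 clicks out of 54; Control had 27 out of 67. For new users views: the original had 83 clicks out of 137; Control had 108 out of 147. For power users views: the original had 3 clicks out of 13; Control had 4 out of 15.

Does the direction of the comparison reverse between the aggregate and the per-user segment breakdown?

Returning users: the original 18/54 = 33.3%, Control 27/67 = 40.3% → Control
New users: the original 83/137 = 60.6%, Control 108/147 = 73.5% → Control
Power users: the original 3/13 = 23.1%, Control 4/15 = 26.7% → Control
Overall: the original 104/204 = 51.0%, Control 139/229 = 60.7% → Control
Control wins overall and in every user group — no reversal.

No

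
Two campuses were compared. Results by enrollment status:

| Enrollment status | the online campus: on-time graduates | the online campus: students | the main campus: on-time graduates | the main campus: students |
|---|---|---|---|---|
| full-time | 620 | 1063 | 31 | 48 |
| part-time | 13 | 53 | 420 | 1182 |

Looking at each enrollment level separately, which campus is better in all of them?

Full-time: the online campus 620/1063 = 58.3%, the main campus 31/48 = 64.6% → the main campus
Part-time: the online campus 13/53 = 24.5%, the main campus 420/1182 = 35.5% → the main campus
The main campus has the higher rate in both groups.

the main campus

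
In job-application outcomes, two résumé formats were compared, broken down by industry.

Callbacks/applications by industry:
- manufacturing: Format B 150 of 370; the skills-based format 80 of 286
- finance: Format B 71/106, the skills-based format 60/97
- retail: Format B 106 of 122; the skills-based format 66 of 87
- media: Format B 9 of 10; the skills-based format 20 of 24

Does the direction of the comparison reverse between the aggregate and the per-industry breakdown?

No

Manufacturing: Format B 150/370 = 40.5%, the skills-based format 80/286 = 28.0% → Format B
Finance: Format B 71/106 = 67.0%, the skills-based format 60/97 = 61.9% → Format B
Retail: Format B 106/122 = 86.9%, the skills-based format 66/87 = 75.9% → Format B
Media: Format B 9/10 = 90.0%, the skills-based format 20/24 = 83.3% → Format B
Overall: Format B 336/608 = 55.3%, the skills-based format 226/494 = 45.7% → Format B
Format B wins overall and in every industry group — no reversal.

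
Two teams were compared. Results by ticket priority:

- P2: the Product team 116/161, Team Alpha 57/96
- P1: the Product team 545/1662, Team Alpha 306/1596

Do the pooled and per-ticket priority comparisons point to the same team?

P2: the Product team 116/161 = 72.0%, Team Alpha 57/96 = 59.4% → the Product team
P1: the Product team 545/1662 = 32.8%, Team Alpha 306/1596 = 19.2% → the Product team
Overall: the Product team 661/1823 = 36.3%, Team Alpha 363/1692 = 21.5% → the Product team
The Product team wins overall and in every ticket group — no reversal.

Yes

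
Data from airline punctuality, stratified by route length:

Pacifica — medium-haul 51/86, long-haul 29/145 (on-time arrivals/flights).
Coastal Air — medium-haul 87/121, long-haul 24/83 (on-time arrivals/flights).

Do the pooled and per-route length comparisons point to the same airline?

Yes

Medium-haul: Pacifica 51/86 = 59.3%, Coastal Air 87/121 = 71.9% → Coastal Air
Long-haul: Pacifica 29/145 = 20.0%, Coastal Air 24/83 = 28.9% → Coastal Air
Overall: Pacifica 80/231 = 34.6%, Coastal Air 111/204 = 54.4% → Coastal Air
Coastal Air wins overall and in every route group — no reversal.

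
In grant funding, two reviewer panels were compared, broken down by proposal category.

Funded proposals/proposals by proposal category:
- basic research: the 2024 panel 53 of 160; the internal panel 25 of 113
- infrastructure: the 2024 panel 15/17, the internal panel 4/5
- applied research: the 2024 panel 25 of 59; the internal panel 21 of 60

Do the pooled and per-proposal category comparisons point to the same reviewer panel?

Yes

Basic research: the 2024 panel 53/160 = 33.1%, the internal panel 25/113 = 22.1% → the 2024 panel
Infrastructure: the 2024 panel 15/17 = 88.2%, the internal panel 4/5 = 80.0% → the 2024 panel
Applied research: the 2024 panel 25/59 = 42.4%, the internal panel 21/60 = 35.0% → the 2024 panel
Overall: the 2024 panel 93/236 = 39.4%, the internal panel 50/178 = 28.1% → the 2024 panel
The 2024 panel wins overall and in every proposal group — no reversal.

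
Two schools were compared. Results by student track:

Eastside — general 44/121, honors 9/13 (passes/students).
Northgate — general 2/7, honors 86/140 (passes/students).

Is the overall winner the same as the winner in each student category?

No

General: Eastside 44/121 = 36.4%, Northgate 2/7 = 28.6% → Eastside
Honors: Eastside 9/13 = 69.2%, Northgate 86/140 = 61.4% → Eastside
Overall: Eastside 53/134 = 39.6%, Northgate 88/147 = 59.9% → Northgate
Eastside wins each student group but Northgate wins overall — the comparison reverses. Eastside's students skew toward general, which has a lower base rate.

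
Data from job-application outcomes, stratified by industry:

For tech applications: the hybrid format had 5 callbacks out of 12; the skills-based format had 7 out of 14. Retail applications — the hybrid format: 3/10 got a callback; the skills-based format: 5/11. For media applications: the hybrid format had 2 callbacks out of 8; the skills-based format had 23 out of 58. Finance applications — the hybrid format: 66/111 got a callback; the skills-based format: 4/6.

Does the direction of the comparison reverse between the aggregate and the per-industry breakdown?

Yes

Tech: the hybrid format 5/12 = 41.7%, the skills-based format 7/14 = 50.0% → the skills-based format
Retail: the hybrid format 3/10 = 30.0%, the skills-based format 5/11 = 45.5% → the skills-based format
Media: the hybrid format 2/8 = 25.0%, the skills-based format 23/58 = 39.7% → the skills-based format
Finance: the hybrid format 66/111 = 59.5%, the skills-based format 4/6 = 66.7% → the skills-based format
Overall: the hybrid format 76/141 = 53.9%, the skills-based format 39/89 = 43.8% → the hybrid format
The skills-based format wins each industry group but the hybrid format wins overall — the comparison reverses. The skills-based format's applications skew toward media, which has a lower base rate.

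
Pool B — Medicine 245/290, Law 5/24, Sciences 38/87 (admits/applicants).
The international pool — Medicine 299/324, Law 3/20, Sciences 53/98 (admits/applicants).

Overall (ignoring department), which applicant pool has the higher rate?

the international pool

Medicine: Pool B 245/290 = 84.5%, the international pool 299/324 = 92.3% → the international pool
Law: Pool B 5/24 = 20.8%, the international pool 3/20 = 15.0% → Pool B
Sciences: Pool B 38/87 = 43.7%, the international pool 53/98 = 54.1% → the international pool
Overall: Pool B 288/401 = 71.8%, the international pool 355/442 = 80.3% → the international pool
(Neither sweeps every department group, but the international pool has the higher pooled rate.)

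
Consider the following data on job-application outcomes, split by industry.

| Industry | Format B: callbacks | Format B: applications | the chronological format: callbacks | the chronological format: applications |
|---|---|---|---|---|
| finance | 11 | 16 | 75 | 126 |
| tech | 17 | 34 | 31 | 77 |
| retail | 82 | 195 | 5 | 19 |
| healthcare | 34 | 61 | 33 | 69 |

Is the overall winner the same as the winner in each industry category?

Finance: Format B 11/16 = 68.8%, the chronological format 75/126 = 59.5% → Format B
Tech: Format B 17/34 = 50.0%, the chronological format 31/77 = 40.3% → Format B
Retail: Format B 82/195 = 42.1%, the chronological format 5/19 = 26.3% → Format B
Healthcare: Format B 34/61 = 55.7%, the chronological format 33/69 = 47.8% → Format B
Overall: Format B 144/306 = 47.1%, the chronological format 144/291 = 49.5% → the chronological format
Format B wins each industry group but the chronological format wins overall — the comparison reverses. Format B's applications skew toward retail, which has a lower base rate.

No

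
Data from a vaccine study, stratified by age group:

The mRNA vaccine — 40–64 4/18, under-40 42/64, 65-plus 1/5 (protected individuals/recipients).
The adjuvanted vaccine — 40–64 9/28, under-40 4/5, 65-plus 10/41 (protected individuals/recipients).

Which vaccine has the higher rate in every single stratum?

the adjuvanted vaccine

40–64: the mRNA vaccine 4/18 = 22.2%, the adjuvanted vaccine 9/28 = 32.1% → the adjuvanted vaccine
Under-40: the mRNA vaccine 42/64 = 65.6%, the adjuvanted vaccine 4/5 = 80.0% → the adjuvanted vaccine
65-plus: the mRNA vaccine 1/5 = 20.0%, the adjuvanted vaccine 10/41 = 24.4% → the adjuvanted vaccine
The adjuvanted vaccine has the higher rate in all 3 groups.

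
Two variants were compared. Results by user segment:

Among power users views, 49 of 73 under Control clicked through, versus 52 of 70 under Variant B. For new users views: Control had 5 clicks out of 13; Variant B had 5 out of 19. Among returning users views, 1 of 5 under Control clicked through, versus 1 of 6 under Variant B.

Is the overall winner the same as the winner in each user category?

Power users: Control 49/73 = 67.1%, Variant B 52/70 = 74.3% → Variant B
New users: Control 5/13 = 38.5%, Variant B 5/19 = 26.3% → Control
Returning users: Control 1/5 = 20.0%, Variant B 1/6 = 16.7% → Control
Overall: Control 55/91 = 60.4%, Variant B 58/95 = 61.1% → Variant B
Neither sweeps: Control wins 2 of 3 groups, Variant B wins 1. Variant B wins overall but not every group — no Simpson reversal.

No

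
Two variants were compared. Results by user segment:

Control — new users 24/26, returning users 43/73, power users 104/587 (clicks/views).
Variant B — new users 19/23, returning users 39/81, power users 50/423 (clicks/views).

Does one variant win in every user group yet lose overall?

No

New users: Control 24/26 = 92.3%, Variant B 19/23 = 82.6% → Control
Returning users: Control 43/73 = 58.9%, Variant B 39/81 = 48.1% → Control
Power users: Control 104/587 = 17.7%, Variant B 50/423 = 11.8% → Control
Overall: Control 171/686 = 24.9%, Variant B 108/527 = 20.5% → Control
Control wins overall and in every user group — no reversal.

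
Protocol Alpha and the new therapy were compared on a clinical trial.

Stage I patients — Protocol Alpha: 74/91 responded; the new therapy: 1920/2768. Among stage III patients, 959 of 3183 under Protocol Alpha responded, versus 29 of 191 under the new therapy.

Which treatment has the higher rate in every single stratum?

Protocol Alpha

Stage I: Protocol Alpha 74/91 = 81.3%, the new therapy 1920/2768 = 69.4% → Protocol Alpha
Stage III: Protocol Alpha 959/3183 = 30.1%, the new therapy 29/191 = 15.2% → Protocol Alpha
Protocol Alpha has the higher rate in both groups.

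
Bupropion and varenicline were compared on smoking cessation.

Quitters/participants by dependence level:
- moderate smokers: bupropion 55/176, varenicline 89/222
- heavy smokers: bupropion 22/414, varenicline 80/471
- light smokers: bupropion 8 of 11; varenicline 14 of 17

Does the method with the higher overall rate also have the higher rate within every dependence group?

Moderate smokers: bupropion 55/176 = 31.2%, varenicline 89/222 = 40.1% → varenicline
Heavy smokers: bupropion 22/414 = 5.3%, varenicline 80/471 = 17.0% → varenicline
Light smokers: bupropion 8/11 = 72.7%, varenicline 14/17 = 82.4% → varenicline
Overall: bupropion 85/601 = 14.1%, varenicline 183/710 = 25.8% → varenicline
Varenicline wins overall and in every dependence group — no reversal.

Yes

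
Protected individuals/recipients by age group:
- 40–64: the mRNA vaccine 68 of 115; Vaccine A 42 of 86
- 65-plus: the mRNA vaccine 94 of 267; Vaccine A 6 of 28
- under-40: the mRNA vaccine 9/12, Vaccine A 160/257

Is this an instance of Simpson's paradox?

Yes

40–64: the mRNA vaccine 68/115 = 59.1%, Vaccine A 42/86 = 48.8% → the mRNA vaccine
65-plus: the mRNA vaccine 94/267 = 35.2%, Vaccine A 6/28 = 21.4% → the mRNA vaccine
Under-40: the mRNA vaccine 9/12 = 75.0%, Vaccine A 160/257 = 62.3% → the mRNA vaccine
Overall: the mRNA vaccine 171/394 = 43.4%, Vaccine A 208/371 = 56.1% → Vaccine A
The mRNA vaccine wins each age group but Vaccine A wins overall — the comparison reverses. The mRNA vaccine's recipients skew toward 65-plus, which has a lower base rate.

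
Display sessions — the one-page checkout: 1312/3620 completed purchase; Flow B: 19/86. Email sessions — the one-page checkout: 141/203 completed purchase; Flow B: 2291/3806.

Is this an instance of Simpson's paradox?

Yes

Display: the one-page checkout 1312/3620 = 36.2%, Flow B 19/86 = 22.1% → the one-page checkout
Email: the one-page checkout 141/203 = 69.5%, Flow B 2291/3806 = 60.2% → the one-page checkout
Overall: the one-page checkout 1453/3823 = 38.0%, Flow B 2310/3892 = 59.4% → Flow B
The one-page checkout wins each traffic group but Flow B wins overall — the comparison reverses. The one-page checkout's sessions skew toward display, which has a lower base rate.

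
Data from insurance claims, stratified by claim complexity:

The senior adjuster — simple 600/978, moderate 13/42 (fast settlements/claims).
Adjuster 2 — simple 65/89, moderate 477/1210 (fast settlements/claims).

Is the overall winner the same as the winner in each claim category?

Simple: the senior adjuster 600/978 = 61.3%, Adjuster 2 65/89 = 73.0% → Adjuster 2
Moderate: the senior adjuster 13/42 = 31.0%, Adjuster 2 477/1210 = 39.4% → Adjuster 2
Overall: the senior adjuster 613/1020 = 60.1%, Adjuster 2 542/1299 = 41.7% → the senior adjuster
Adjuster 2 wins each claim group but the senior adjuster wins overall — the comparison reverses. Adjuster 2's claims skew toward moderate, which has a lower base rate.

No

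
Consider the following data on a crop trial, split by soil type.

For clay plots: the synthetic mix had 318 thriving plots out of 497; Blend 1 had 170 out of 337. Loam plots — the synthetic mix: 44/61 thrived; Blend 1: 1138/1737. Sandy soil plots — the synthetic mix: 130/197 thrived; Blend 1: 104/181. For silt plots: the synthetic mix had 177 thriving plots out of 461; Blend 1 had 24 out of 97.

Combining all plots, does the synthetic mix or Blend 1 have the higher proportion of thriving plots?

Blend 1

Clay: the synthetic mix 318/497 = 64.0%, Blend 1 170/337 = 50.4% → the synthetic mix
Loam: the synthetic mix 44/61 = 72.1%, Blend 1 1138/1737 = 65.5% → the synthetic mix
Sandy soil: the synthetic mix 130/197 = 66.0%, Blend 1 104/181 = 57.5% → the synthetic mix
Silt: the synthetic mix 177/461 = 38.4%, Blend 1 24/97 = 24.7% → the synthetic mix
Overall: the synthetic mix 669/1216 = 55.0%, Blend 1 1436/2352 = 61.1% → Blend 1
(The synthetic mix wins every soil group but Blend 1 wins overall — the synthetic mix's plots skew toward the low-rate silt group.)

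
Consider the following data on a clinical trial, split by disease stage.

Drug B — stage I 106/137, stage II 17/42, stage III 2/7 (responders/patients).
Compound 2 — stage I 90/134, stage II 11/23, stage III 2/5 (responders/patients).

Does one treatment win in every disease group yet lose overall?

Stage I: Drug B 106/137 = 77.4%, Compound 2 90/134 = 67.2% → Drug B
Stage II: Drug B 17/42 = 40.5%, Compound 2 11/23 = 47.8% → Compound 2
Stage III: Drug B 2/7 = 28.6%, Compound 2 2/5 = 40.0% → Compound 2
Overall: Drug B 125/186 = 67.2%, Compound 2 103/162 = 63.6% → Drug B
Neither sweeps: Drug B wins 1 of 3 groups, Compound 2 wins 2. Drug B wins overall but not every group — no Simpson reversal.

No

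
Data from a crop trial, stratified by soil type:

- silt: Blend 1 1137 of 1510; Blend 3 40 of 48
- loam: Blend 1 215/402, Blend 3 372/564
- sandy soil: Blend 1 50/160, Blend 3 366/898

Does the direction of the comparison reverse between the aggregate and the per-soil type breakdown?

Silt: Blend 1 1137/1510 = 75.3%, Blend 3 40/48 = 83.3% → Blend 3
Loam: Blend 1 215/402 = 53.5%, Blend 3 372/564 = 66.0% → Blend 3
Sandy soil: Blend 1 50/160 = 31.2%, Blend 3 366/898 = 40.8% → Blend 3
Overall: Blend 1 1402/2072 = 67.7%, Blend 3 778/1510 = 51.5% → Blend 1
Blend 3 wins each soil group but Blend 1 wins overall — the comparison reverses. Blend 3's plots skew toward sandy soil, which has a lower base rate.

Yes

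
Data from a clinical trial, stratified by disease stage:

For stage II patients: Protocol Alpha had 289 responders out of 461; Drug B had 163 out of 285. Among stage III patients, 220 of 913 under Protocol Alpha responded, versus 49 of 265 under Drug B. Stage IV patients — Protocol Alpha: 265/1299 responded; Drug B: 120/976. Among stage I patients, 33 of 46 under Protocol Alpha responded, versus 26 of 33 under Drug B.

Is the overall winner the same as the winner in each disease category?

No

Stage II: Protocol Alpha 289/461 = 62.7%, Drug B 163/285 = 57.2% → Protocol Alpha
Stage III: Protocol Alpha 220/913 = 24.1%, Drug B 49/265 = 18.5% → Protocol Alpha
Stage IV: Protocol Alpha 265/1299 = 20.4%, Drug B 120/976 = 12.3% → Protocol Alpha
Stage I: Protocol Alpha 33/46 = 71.7%, Drug B 26/33 = 78.8% → Drug B
Overall: Protocol Alpha 807/2719 = 29.7%, Drug B 358/1559 = 23.0% → Protocol Alpha
Neither sweeps: Protocol Alpha wins 3 of 4 groups, Drug B wins 1. Protocol Alpha wins overall but not every group — no Simpson reversal.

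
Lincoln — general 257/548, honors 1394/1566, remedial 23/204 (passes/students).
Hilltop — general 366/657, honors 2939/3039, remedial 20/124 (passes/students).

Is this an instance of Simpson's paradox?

General: Lincoln 257/548 = 46.9%, Hilltop 366/657 = 55.7% → Hilltop
Honors: Lincoln 1394/1566 = 89.0%, Hilltop 2939/3039 = 96.7% → Hilltop
Remedial: Lincoln 23/204 = 11.3%, Hilltop 20/124 = 16.1% → Hilltop
Overall: Lincoln 1674/2318 = 72.2%, Hilltop 3325/3820 = 87.0% → Hilltop
Hilltop wins overall and in every student group — no reversal.

No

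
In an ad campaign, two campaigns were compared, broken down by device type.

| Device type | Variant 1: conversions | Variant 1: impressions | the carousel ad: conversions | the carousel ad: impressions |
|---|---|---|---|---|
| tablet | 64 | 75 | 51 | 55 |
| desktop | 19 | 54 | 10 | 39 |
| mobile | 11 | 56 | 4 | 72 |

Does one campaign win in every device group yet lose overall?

Tablet: Variant 1 64/75 = 85.3%, the carousel ad 51/55 = 92.7% → the carousel ad
Desktop: Variant 1 19/54 = 35.2%, the carousel ad 10/39 = 25.6% → Variant 1
Mobile: Variant 1 11/56 = 19.6%, the carousel ad 4/72 = 5.6% → Variant 1
Overall: Variant 1 94/185 = 50.8%, the carousel ad 65/166 = 39.2% → Variant 1
Neither sweeps: Variant 1 wins 2 of 3 groups, the carousel ad wins 1. Variant 1 wins overall but not every group — no Simpson reversal.

No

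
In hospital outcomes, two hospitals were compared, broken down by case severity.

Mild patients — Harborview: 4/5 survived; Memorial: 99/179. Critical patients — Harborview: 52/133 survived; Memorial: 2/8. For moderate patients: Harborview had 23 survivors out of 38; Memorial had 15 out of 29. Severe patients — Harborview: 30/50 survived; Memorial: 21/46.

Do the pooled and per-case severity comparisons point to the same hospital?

Mild: Harborview 4/5 = 80.0%, Memorial 99/179 = 55.3% → Harborview
Critical: Harborview 52/133 = 39.1%, Memorial 2/8 = 25.0% → Harborview
Moderate: Harborview 23/38 = 60.5%, Memorial 15/29 = 51.7% → Harborview
Severe: Harborview 30/50 = 60.0%, Memorial 21/46 = 45.7% → Harborview
Overall: Harborview 109/226 = 48.2%, Memorial 137/262 = 52.3% → Memorial
Harborview wins each case group but Memorial wins overall — the comparison reverses. Harborview's patients skew toward critical, which has a lower base rate.

No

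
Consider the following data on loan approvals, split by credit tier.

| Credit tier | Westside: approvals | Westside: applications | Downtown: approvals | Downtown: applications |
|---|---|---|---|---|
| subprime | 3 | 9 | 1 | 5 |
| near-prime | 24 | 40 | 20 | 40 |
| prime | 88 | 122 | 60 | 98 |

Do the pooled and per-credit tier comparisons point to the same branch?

Yes

Subprime: Westside 3/9 = 33.3%, Downtown 1/5 = 20.0% → Westside
Near-prime: Westside 24/40 = 60.0%, Downtown 20/40 = 50.0% → Westside
Prime: Westside 88/122 = 72.1%, Downtown 60/98 = 61.2% → Westside
Overall: Westside 115/171 = 67.3%, Downtown 81/143 = 56.6% → Westside
Westside wins overall and in every credit group — no reversal.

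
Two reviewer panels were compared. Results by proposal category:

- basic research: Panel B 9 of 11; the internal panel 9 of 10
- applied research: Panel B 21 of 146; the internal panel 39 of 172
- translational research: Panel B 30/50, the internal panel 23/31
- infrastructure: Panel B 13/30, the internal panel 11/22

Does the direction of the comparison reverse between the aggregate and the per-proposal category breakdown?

Basic research: Panel B 9/11 = 81.8%, the internal panel 9/10 = 90.0% → the internal panel
Applied research: Panel B 21/146 = 14.4%, the internal panel 39/172 = 22.7% → the internal panel
Translational research: Panel B 30/50 = 60.0%, the internal panel 23/31 = 74.2% → the internal panel
Infrastructure: Panel B 13/30 = 43.3%, the internal panel 11/22 = 50.0% → the internal panel
Overall: Panel B 73/237 = 30.8%, the internal panel 82/235 = 34.9% → the internal panel
The internal panel wins overall and in every proposal group — no reversal.

No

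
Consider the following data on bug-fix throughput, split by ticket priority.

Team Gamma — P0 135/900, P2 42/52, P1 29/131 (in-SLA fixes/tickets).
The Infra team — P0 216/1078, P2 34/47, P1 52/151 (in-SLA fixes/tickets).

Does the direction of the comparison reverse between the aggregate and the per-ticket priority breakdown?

P0: Team Gamma 135/900 = 15.0%, the Infra team 216/1078 = 20.0% → the Infra team
P2: Team Gamma 42/52 = 80.8%, the Infra team 34/47 = 72.3% → Team Gamma
P1: Team Gamma 29/131 = 22.1%, the Infra team 52/151 = 34.4% → the Infra team
Overall: Team Gamma 206/1083 = 19.0%, the Infra team 302/1276 = 23.7% → the Infra team
Neither sweeps: Team Gamma wins 1 of 3 groups, the Infra team wins 2. The Infra team wins overall but not every group — no Simpson reversal.

No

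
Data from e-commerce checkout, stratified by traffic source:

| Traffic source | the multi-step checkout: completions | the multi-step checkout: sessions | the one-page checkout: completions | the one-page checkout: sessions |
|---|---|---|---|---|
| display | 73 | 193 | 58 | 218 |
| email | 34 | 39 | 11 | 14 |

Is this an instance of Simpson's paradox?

Display: the multi-step checkout 73/193 = 37.8%, the one-page checkout 58/218 = 26.6% → the multi-step checkout
Email: the multi-step checkout 34/39 = 87.2%, the one-page checkout 11/14 = 78.6% → the multi-step checkout
Overall: the multi-step checkout 107/232 = 46.1%, the one-page checkout 69/232 = 29.7% → the multi-step checkout
The multi-step checkout wins overall and in every traffic group — no reversal.

No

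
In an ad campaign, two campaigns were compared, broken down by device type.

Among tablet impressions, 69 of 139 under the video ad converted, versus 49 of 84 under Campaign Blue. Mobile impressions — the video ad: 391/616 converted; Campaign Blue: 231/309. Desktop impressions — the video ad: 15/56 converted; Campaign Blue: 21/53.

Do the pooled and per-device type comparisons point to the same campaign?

Yes

Tablet: the video ad 69/139 = 49.6%, Campaign Blue 49/84 = 58.3% → Campaign Blue
Mobile: the video ad 391/616 = 63.5%, Campaign Blue 231/309 = 74.8% → Campaign Blue
Desktop: the video ad 15/56 = 26.8%, Campaign Blue 21/53 = 39.6% → Campaign Blue
Overall: the video ad 475/811 = 58.6%, Campaign Blue 301/446 = 67.5% → Campaign Blue
Campaign Blue wins overall and in every device group — no reversal.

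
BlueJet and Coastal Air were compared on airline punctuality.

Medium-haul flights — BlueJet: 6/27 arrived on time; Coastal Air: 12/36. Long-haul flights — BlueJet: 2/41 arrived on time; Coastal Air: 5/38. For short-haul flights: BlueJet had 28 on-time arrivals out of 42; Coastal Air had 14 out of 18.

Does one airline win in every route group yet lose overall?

Medium-haul: BlueJet 6/27 = 22.2%, Coastal Air 12/36 = 33.3% → Coastal Air
Long-haul: BlueJet 2/41 = 4.9%, Coastal Air 5/38 = 13.2% → Coastal Air
Short-haul: BlueJet 28/42 = 66.7%, Coastal Air 14/18 = 77.8% → Coastal Air
Overall: BlueJet 36/110 = 32.7%, Coastal Air 31/92 = 33.7% → Coastal Air
Coastal Air wins overall and in every route group — no reversal.

No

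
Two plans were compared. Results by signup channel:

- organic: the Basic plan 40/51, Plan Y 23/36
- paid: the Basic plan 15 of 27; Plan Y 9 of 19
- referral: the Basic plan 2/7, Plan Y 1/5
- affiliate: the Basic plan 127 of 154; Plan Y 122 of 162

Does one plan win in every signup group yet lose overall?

No

Organic: the Basic plan 40/51 = 78.4%, Plan Y 23/36 = 63.9% → the Basic plan
Paid: the Basic plan 15/27 = 55.6%, Plan Y 9/19 = 47.4% → the Basic plan
Referral: the Basic plan 2/7 = 28.6%, Plan Y 1/5 = 20.0% → the Basic plan
Affiliate: the Basic plan 127/154 = 82.5%, Plan Y 122/162 = 75.3% → the Basic plan
Overall: the Basic plan 184/239 = 77.0%, Plan Y 155/222 = 69.8% → the Basic plan
The Basic plan wins overall and in every signup group — no reversal.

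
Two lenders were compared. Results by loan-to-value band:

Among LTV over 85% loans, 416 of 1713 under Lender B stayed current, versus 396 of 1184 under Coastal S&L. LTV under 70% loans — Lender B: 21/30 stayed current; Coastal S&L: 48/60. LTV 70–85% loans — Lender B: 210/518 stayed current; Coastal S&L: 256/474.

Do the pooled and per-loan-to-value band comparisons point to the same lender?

LTV over 85%: Lender B 416/1713 = 24.3%, Coastal S&L 396/1184 = 33.4% → Coastal S&L
LTV under 70%: Lender B 21/30 = 70.0%, Coastal S&L 48/60 = 80.0% → Coastal S&L
LTV 70–85%: Lender B 210/518 = 40.5%, Coastal S&L 256/474 = 54.0% → Coastal S&L
Overall: Lender B 647/2261 = 28.6%, Coastal S&L 700/1718 = 40.7% → Coastal S&L
Coastal S&L wins overall and in every loan-to-value group — no reversal.

Yes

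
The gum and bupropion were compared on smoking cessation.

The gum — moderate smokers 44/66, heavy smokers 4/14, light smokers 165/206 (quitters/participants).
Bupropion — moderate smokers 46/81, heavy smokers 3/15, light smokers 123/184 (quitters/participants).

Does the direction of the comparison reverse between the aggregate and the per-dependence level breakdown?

Moderate smokers: the gum 44/66 = 66.7%, bupropion 46/81 = 56.8% → the gum
Heavy smokers: the gum 4/14 = 28.6%, bupropion 3/15 = 20.0% → the gum
Light smokers: the gum 165/206 = 80.1%, bupropion 123/184 = 66.8% → the gum
Overall: the gum 213/286 = 74.5%, bupropion 172/280 = 61.4% → the gum
The gum wins overall and in every dependence group — no reversal.

No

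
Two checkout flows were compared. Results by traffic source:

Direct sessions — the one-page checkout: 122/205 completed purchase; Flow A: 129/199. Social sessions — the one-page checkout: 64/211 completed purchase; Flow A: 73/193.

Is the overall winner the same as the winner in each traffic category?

Direct: the one-page checkout 122/205 = 59.5%, Flow A 129/199 = 64.8% → Flow A
Social: the one-page checkout 64/211 = 30.3%, Flow A 73/193 = 37.8% → Flow A
Overall: the one-page checkout 186/416 = 44.7%, Flow A 202/392 = 51.5% → Flow A
Flow A wins overall and in every traffic group — no reversal.

Yes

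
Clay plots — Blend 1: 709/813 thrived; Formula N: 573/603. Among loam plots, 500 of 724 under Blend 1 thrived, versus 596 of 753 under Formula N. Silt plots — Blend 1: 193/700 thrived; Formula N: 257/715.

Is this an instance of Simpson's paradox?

No

Clay: Blend 1 709/813 = 87.2%, Formula N 573/603 = 95.0% → Formula N
Loam: Blend 1 500/724 = 69.1%, Formula N 596/753 = 79.2% → Formula N
Silt: Blend 1 193/700 = 27.6%, Formula N 257/715 = 35.9% → Formula N
Overall: Blend 1 1402/2237 = 62.7%, Formula N 1426/2071 = 68.9% → Formula N
Formula N wins overall and in every soil group — no reversal.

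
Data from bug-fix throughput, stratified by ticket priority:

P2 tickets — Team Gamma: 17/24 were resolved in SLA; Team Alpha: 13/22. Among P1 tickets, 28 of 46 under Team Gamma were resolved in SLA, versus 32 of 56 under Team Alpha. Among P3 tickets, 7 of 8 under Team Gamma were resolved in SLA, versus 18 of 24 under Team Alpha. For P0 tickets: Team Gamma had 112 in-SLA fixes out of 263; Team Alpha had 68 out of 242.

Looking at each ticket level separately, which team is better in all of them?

P2: Team Gamma 17/24 = 70.8%, Team Alpha 13/22 = 59.1% → Team Gamma
P1: Team Gamma 28/46 = 60.9%, Team Alpha 32/56 = 57.1% → Team Gamma
P3: Team Gamma 7/8 = 87.5%, Team Alpha 18/24 = 75.0% → Team Gamma
P0: Team Gamma 112/263 = 42.6%, Team Alpha 68/242 = 28.1% → Team Gamma
Team Gamma has the higher rate in all 4 groups.

Team Gamma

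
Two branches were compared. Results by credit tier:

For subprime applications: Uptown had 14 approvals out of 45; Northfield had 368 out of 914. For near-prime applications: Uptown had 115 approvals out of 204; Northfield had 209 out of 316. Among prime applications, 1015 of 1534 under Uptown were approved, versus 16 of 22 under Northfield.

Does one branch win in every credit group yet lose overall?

Yes

Subprime: Uptown 14/45 = 31.1%, Northfield 368/914 = 40.3% → Northfield
Near-prime: Uptown 115/204 = 56.4%, Northfield 209/316 = 66.1% → Northfield
Prime: Uptown 1015/1534 = 66.2%, Northfield 16/22 = 72.7% → Northfield
Overall: Uptown 1144/1783 = 64.2%, Northfield 593/1252 = 47.4% → Uptown
Northfield wins each credit group but Uptown wins overall — the comparison reverses. Northfield's applications skew toward subprime, which has a lower base rate.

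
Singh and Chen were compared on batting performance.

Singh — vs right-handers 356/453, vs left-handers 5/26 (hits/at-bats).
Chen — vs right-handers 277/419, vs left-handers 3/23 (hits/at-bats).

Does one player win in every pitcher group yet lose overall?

No

Vs right-handers: Singh 356/453 = 78.6%, Chen 277/419 = 66.1% → Singh
Vs left-handers: Singh 5/26 = 19.2%, Chen 3/23 = 13.0% → Singh
Overall: Singh 361/479 = 75.4%, Chen 280/442 = 63.3% → Singh
Singh wins overall and in every pitcher group — no reversal.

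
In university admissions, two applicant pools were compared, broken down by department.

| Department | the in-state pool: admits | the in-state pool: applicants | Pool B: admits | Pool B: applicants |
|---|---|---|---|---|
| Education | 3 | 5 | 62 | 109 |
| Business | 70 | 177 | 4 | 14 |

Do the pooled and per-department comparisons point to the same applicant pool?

Education: the in-state pool 3/5 = 60.0%, Pool B 62/109 = 56.9% → the in-state pool
Business: the in-state pool 70/177 = 39.5%, Pool B 4/14 = 28.6% → the in-state pool
Overall: the in-state pool 73/182 = 40.1%, Pool B 66/123 = 53.7% → Pool B
The in-state pool wins each department group but Pool B wins overall — the comparison reverses. The in-state pool's applicants skew toward Business, which has a lower base rate.

No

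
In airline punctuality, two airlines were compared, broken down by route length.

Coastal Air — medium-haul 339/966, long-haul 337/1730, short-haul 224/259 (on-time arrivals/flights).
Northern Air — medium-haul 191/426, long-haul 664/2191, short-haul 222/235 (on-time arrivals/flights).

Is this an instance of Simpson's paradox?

Medium-haul: Coastal Air 339/966 = 35.1%, Northern Air 191/426 = 44.8% → Northern Air
Long-haul: Coastal Air 337/1730 = 19.5%, Northern Air 664/2191 = 30.3% → Northern Air
Short-haul: Coastal Air 224/259 = 86.5%, Northern Air 222/235 = 94.5% → Northern Air
Overall: Coastal Air 900/2955 = 30.5%, Northern Air 1077/2852 = 37.8% → Northern Air
Northern Air wins overall and in every route group — no reversal.

No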